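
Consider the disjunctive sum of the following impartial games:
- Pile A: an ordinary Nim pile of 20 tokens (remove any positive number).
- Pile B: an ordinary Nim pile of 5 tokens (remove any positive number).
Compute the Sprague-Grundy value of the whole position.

Pile A is a plain Nim pile of size 20, so its Grundy value is 20.
Pile B is a plain Nim pile of size 5, so its Grundy value is 5.
By the Sprague-Grundy theorem, the Grundy value of a sum of independent games is the XOR of the component values.
Combined value = 20 ⊕ 5 = 17.

17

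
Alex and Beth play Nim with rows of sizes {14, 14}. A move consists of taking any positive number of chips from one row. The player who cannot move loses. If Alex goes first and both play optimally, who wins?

Beth wins

Compute the nim-sum pairwise:
14 ^ 14 = 0
The nim-sum is 0, so this is a P-position: the player to move is in a losing position under optimal play; Alex is about to move from it and so loses — Beth wins.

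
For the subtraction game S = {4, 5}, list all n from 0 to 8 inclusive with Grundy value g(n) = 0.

0, 1, 2, 3

Compute g(0), g(1), … for moves {4, 5}:
g(0) = mex{} = 0
g(1) = mex{} = 0
g(2) = mex{} = 0
g(3) = mex{} = 0
g(4) = mex{0} = 1
g(5) = mex{0} = 1
g(6) = mex{0} = 1
g(7) = mex{0} = 1
g(8) = mex{0,1} = 2
The P-positions (g = 0) in 0..8 are 0, 1, 2, 3.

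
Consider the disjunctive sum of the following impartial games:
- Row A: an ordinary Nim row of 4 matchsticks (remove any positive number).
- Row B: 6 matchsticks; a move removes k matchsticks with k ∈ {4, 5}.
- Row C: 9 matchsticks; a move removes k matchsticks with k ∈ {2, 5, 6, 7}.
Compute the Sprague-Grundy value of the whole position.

Row A is a plain Nim row of size 4, so its Grundy value is 4.
Build the Grundy sequence for row B with g(k) = mex{g(k−s) : s ∈ {4, 5}, s ≤ k}:
k:     0  1  2  3  4  5  6
g(k):  0  0  0  0  1  1  1
So g(6) = 1.
For row C, compute g(0), g(1), … with moves {2, 5, 6, 7}:
k:     0  1  2  3  4  5  6  7  8  9
g(k):  0  0  1  1  0  2  1  3  2  2
So g(9) = 2.
By the Sprague-Grundy theorem, the Grundy value of a sum of independent games is the XOR of the component values.
Combined value = 4 ⊕ 1 ⊕ 2 = 7.

7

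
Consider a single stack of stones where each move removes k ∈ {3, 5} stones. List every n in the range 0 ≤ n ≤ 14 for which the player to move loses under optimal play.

0, 1, 2, 8, 9, 10

Grundy values for subtraction set {3, 5}:
k:     0  1  2  3  4  5  6  7  8  9 10 11 12 13 14
g(k):  0  0  0  1  1  1  2  2  0  0  0  1  1  1  2
The P-positions (g = 0) in 0..14 are 0, 1, 2, 8, 9, 10.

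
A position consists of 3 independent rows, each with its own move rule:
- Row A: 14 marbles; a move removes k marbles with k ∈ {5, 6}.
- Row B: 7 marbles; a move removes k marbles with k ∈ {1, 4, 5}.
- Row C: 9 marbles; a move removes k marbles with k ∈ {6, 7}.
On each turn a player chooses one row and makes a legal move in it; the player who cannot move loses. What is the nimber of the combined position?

Build the Grundy sequence for row A with g(k) = mex{g(k−s) : s ∈ {5, 6}, s ≤ k}:
g(0) = mex{} = 0
g(1) = mex{} = 0
g(2) = mex{} = 0
g(3) = mex{} = 0
g(4) = mex{} = 0
g(5) = mex{0} = 1
g(6) = mex{0} = 1
g(7) = mex{0} = 1
g(8) = mex{0} = 1
g(9) = mex{0} = 1
g(10) = mex{0,1} = 2
g(11) = mex{1} = 0
g(12) = mex{1} = 0
g(13) = mex{1} = 0
g(14) = mex{1} = 0
So g(14) = 0.
For row B, compute g(0), g(1), … with moves {1, 4, 5}:
g(0) = mex{} = 0
g(1) = mex{0} = 1
g(2) = mex{1} = 0
g(3) = mex{0} = 1
g(4) = mex{0,1} = 2
g(5) = mex{0,1,2} = 3
g(6) = mex{0,1,3} = 2
g(7) = mex{0,1,2} = 3
So g(7) = 3.
For row C, compute g(0), g(1), … with moves {6, 7}:
g(0) = mex{} = 0
g(1) = mex{} = 0
g(2) = mex{} = 0
g(3) = mex{} = 0
g(4) = mex{} = 0
g(5) = mex{} = 0
g(6) = mex{0} = 1
g(7) = mex{0} = 1
g(8) = mex{0} = 1
g(9) = mex{0} = 1
So g(9) = 1.
By the Sprague-Grundy theorem, the Grundy value of a sum of independent games is the XOR of the component values.
Combined value = 0 XOR 3 XOR 1 = 2.

2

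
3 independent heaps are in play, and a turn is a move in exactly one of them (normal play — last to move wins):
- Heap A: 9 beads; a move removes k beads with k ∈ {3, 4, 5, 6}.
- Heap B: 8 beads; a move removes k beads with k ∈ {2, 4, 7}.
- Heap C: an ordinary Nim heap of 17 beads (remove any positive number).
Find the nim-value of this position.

Grundy values for heap A (subtraction set {3, 4, 5, 6}):
k:     0  1  2  3  4  5  6  7  8  9
g(k):  0  0  0  1  1  1  2  2  2  0
So g(9) = 0.
Grundy values for heap B (subtraction set {2, 4, 7}):
k:     0  1  2  3  4  5  6  7  8
g(k):  0  0  1  1  2  2  0  3  1
So g(8) = 1.
Heap C is a plain Nim heap of size 17, so its Grundy value is 17.
The value of a disjunctive sum is the nim-sum of the parts.
Combined value = 0 XOR 1 XOR 17 = 16.

16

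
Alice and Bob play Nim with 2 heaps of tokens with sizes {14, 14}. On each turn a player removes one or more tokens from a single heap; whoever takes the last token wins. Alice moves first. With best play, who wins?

Bob wins

Compute the nim-sum pairwise:
14 ⊕ 14 = 0
The nim-sum is 0, so this is a P-position: the player to move is in a losing position under optimal play; Alice is about to move from it and so loses — Bob wins.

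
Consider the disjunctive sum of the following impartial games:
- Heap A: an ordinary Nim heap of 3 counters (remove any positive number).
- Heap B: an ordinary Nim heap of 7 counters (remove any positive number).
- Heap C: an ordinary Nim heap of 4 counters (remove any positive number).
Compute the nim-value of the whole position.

0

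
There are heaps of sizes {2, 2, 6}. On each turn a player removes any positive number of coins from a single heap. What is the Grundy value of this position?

6

Write each in binary and XOR column by column:
  010  (2)
  010  (2)
  110  (6)
  ---
  110  (6)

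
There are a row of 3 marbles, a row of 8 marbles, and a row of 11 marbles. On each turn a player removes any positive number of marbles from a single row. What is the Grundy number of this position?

Compute the nim-sum pairwise:
3 XOR 8 = 11
11 XOR 11 = 0

0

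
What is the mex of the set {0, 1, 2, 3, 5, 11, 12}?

4

The values 0, 1, 2, 3 are all present; 4 is the first non-negative integer missing from the set.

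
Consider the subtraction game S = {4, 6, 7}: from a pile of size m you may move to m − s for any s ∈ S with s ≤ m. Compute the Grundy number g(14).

0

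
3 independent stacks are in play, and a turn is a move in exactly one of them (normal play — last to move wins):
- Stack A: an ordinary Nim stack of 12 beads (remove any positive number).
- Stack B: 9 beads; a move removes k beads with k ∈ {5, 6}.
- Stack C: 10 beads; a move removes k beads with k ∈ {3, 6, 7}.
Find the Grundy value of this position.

13

Stack A is a plain Nim stack of size 12, so its Grundy value is 12.
For stack B, compute g(0), g(1), … with moves {5, 6}:
g(0) = mex{} = 0
g(1) = mex{} = 0
g(2) = mex{} = 0
g(3) = mex{} = 0
g(4) = mex{} = 0
g(5) = mex{0} = 1
g(6) = mex{0} = 1
g(7) = mex{0} = 1
g(8) = mex{0} = 1
g(9) = mex{0} = 1
So g(9) = 1.
For stack C, compute g(0), g(1), … with moves {3, 6, 7}:
k:     0  1  2  3  4  5  6  7  8  9 10
g(k):  0  0  0  1  1  1  2  2  2  3  0
So g(10) = 0.
By the Sprague-Grundy theorem, the Grundy value of a sum of independent games is the XOR of the component values.
Combined value = 12 XOR 1 XOR 0 = 13.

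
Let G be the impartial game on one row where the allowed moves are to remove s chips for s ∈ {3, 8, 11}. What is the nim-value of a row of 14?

Compute g(0), g(1), … for moves {3, 8, 11}:
g(0) = mex{} = 0
g(1) = mex{} = 0
g(2) = mex{} = 0
g(3) = mex{0} = 1
g(4) = mex{0} = 1
g(5) = mex{0} = 1
g(6) = mex{1} = 0
g(7) = mex{1} = 0
g(8) = mex{0,1} = 2
g(9) = mex{0} = 1
g(10) = mex{0} = 1
g(11) = mex{0,1,2} = 3
g(12) = mex{0,1} = 2
g(13) = mex{0,1} = 2
g(14) = mex{0,1,3} = 2
So g(14) = 2.

2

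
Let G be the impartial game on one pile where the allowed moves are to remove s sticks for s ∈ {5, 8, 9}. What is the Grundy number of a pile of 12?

2

Compute g(0), g(1), … for moves {5, 8, 9}:
g(0) = mex{} = 0
g(1) = mex{} = 0
g(2) = mex{} = 0
g(3) = mex{} = 0
g(4) = mex{} = 0
g(5) = mex{0} = 1
g(6) = mex{0} = 1
g(7) = mex{0} = 1
g(8) = mex{0} = 1
g(9) = mex{0} = 1
g(10) = mex{0,1} = 2
g(11) = mex{0,1} = 2
g(12) = mex{0,1} = 2
So g(12) = 2.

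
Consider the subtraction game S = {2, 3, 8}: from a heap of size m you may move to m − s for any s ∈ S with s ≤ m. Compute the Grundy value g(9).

2

Compute g(0), g(1), … for moves {2, 3, 8}:
g(0) = mex{} = 0
g(1) = mex{} = 0
g(2) = mex{0} = 1
g(3) = mex{0} = 1
g(4) = mex{0,1} = 2
g(5) = mex{1} = 0
g(6) = mex{1,2} = 0
g(7) = mex{0,2} = 1
g(8) = mex{0} = 1
g(9) = mex{0,1} = 2
So g(9) = 2.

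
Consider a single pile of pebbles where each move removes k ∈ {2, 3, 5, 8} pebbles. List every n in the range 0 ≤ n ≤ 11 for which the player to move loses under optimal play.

0, 1, 7, 11

Grundy values for subtraction set {2, 3, 5, 8}:
g(0) = mex{} = 0
g(1) = mex{} = 0
g(2) = mex{0} = 1
g(3) = mex{0} = 1
g(4) = mex{0,1} = 2
g(5) = mex{0,1} = 2
g(6) = mex{0,1,2} = 3
g(7) = mex{1,2} = 0
g(8) = mex{0,1,2,3} = 4
g(9) = mex{0,2,3} = 1
g(10) = mex{0,1,2,4} = 3
g(11) = mex{1,3,4} = 0
The P-positions (g = 0) in 0..11 are 0, 1, 7, 11.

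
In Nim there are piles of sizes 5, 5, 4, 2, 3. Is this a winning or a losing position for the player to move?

Winning position

Compute the nim-sum pairwise:
5 ^ 5 = 0
0 ^ 4 = 4
4 ^ 2 = 6
6 ^ 3 = 5
The nim-sum is 5 ≠ 0, so this is an N-position: the player to move can win.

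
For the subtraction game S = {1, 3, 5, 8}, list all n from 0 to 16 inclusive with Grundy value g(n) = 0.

0, 2, 4, 6, 13, 15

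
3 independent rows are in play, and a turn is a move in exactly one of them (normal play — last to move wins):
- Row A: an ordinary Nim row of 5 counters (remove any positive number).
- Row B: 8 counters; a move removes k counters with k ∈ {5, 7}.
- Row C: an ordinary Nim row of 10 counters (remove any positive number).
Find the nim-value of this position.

Row A is a plain Nim row of size 5, so its Grundy value is 5.
For row B, compute g(0), g(1), … with moves {5, 7}:
k:     0  1  2  3  4  5  6  7  8
g(k):  0  0  0  0  0  1  1  1  1
So g(8) = 1.
Row C is a plain Nim row of size 10, so its Grundy value is 10.
The value of a disjunctive sum is the nim-sum of the parts.
Combined value = 5 ⊕ 1 ⊕ 10 = 14.

14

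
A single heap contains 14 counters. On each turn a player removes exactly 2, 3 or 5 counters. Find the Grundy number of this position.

0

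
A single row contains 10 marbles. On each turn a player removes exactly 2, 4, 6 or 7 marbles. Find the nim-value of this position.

0

Grundy values for subtraction set {2, 4, 6, 7}:
g(0) = mex{} = 0
g(1) = mex{} = 0
g(2) = mex{0} = 1
g(3) = mex{0} = 1
g(4) = mex{0,1} = 2
g(5) = mex{0,1} = 2
g(6) = mex{0,1,2} = 3
g(7) = mex{0,1,2} = 3
g(8) = mex{0,1,2,3} = 4
g(9) = mex{1,2,3} = 0
g(10) = mex{1,2,3,4} = 0
So g(10) = 0.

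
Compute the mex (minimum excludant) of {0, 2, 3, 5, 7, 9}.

0 is in the set but 1 is not, so the mex is 1.

1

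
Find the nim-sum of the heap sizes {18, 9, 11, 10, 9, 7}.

20

In binary:
  10010  (18)
  01001  (9)
  01011  (11)
  01010  (10)
  01001  (9)
  00111  (7)
  -----
  10100  (20)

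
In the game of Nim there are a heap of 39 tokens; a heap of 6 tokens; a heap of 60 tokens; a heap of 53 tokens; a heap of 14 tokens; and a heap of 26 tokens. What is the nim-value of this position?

60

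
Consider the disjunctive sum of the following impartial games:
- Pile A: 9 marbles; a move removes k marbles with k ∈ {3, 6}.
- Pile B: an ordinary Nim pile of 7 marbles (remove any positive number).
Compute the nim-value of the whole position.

Build the Grundy sequence for pile A with g(k) = mex{g(k−s) : s ∈ {3, 6}, s ≤ k}:
k:     0  1  2  3  4  5  6  7  8  9
g(k):  0  0  0  1  1  1  2  2  2  0
So g(9) = 0.
Pile B is a plain Nim pile of size 7, so its Grundy value is 7.
By the Sprague-Grundy theorem, the Grundy value of a sum of independent games is the XOR of the component values.
Combined value = 0 ⊕ 7 = 7.

7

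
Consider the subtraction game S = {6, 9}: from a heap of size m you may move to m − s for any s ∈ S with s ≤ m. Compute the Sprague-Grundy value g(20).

Grundy values for subtraction set {6, 9}:
k:     0  1  2  3  4  5  6  7  8  9 10 11 12 13 14 15 16 17 18 19 20
g(k):  0  0  0  0  0  0  1  1  1  1  1  1  2  2  2  0  0  0  0  0  0
So g(20) = 0.

0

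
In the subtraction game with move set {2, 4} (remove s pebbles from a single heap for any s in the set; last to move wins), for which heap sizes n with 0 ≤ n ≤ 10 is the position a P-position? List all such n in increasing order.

0, 1, 6, 7

Build the Grundy sequence with g(k) = mex{g(k−s) : s ∈ {2, 4}, s ≤ k}:
g(0) = mex{} = 0
g(1) = mex{} = 0
g(2) = mex{0} = 1
g(3) = mex{0} = 1
g(4) = mex{0,1} = 2
g(5) = mex{0,1} = 2
g(6) = mex{1,2} = 0
g(7) = mex{1,2} = 0
g(8) = mex{0,2} = 1
g(9) = mex{0,2} = 1
g(10) = mex{0,1} = 2
The P-positions (g = 0) in 0..10 are 0, 1, 6, 7.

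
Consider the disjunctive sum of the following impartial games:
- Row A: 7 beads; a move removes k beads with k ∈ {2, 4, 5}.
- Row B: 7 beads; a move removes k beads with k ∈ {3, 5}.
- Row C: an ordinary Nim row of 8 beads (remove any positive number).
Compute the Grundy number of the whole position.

Build the Grundy sequence for row A with g(k) = mex{g(k−s) : s ∈ {2, 4, 5}, s ≤ k}:
g(0) = mex{} = 0
g(1) = mex{} = 0
g(2) = mex{0} = 1
g(3) = mex{0} = 1
g(4) = mex{0,1} = 2
g(5) = mex{0,1} = 2
g(6) = mex{0,1,2} = 3
g(7) = mex{1,2} = 0
So g(7) = 0.
For row B, compute g(0), g(1), … with moves {3, 5}:
k:     0  1  2  3  4  5  6  7
g(k):  0  0  0  1  1  1  2  2
So g(7) = 2.
Row C is a plain Nim row of size 8, so its Grundy value is 8.
By the Sprague-Grundy theorem, the Grundy value of a sum of independent games is the XOR of the component values.
Combined value = 0 ⊕ 2 ⊕ 8 = 10.

10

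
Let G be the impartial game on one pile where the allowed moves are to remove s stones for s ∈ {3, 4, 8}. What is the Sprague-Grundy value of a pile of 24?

Build the Grundy sequence with g(k) = mex{g(k−s) : s ∈ {3, 4, 8}, s ≤ k}:
k:     0  1  2  3  4  5  6  7  8  9 10 11 12 13 14 15 16 17 18 19 20 21 22 23 24
g(k):  0  0  0  1  1  1  2  0  2  3  1  3  0  0  0  1  1  1  2  0  2  3  1  3  0
So g(24) = 0.

0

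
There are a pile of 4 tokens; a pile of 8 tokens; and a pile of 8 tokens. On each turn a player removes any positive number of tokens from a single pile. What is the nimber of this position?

4

Compute the nim-sum pairwise:
4 ⊕ 8 = 12
12 ⊕ 8 = 4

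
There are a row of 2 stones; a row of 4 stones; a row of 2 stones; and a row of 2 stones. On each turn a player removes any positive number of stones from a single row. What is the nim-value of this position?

In binary:
  010  (2)
  100  (4)
  010  (2)
  010  (2)
  ---
  110  (6)

6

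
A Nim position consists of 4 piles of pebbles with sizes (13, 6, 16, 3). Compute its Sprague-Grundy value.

24

Write each in binary and XOR column by column:
  01101  (13)
  00110  (6)
  10000  (16)
  00011  (3)
  -----
  11000  (24)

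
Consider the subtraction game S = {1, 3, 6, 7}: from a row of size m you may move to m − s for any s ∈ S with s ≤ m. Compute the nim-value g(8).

Grundy values for subtraction set {1, 3, 6, 7}:
g(0) = mex{} = 0
g(1) = mex{0} = 1
g(2) = mex{1} = 0
g(3) = mex{0} = 1
g(4) = mex{1} = 0
g(5) = mex{0} = 1
g(6) = mex{0,1} = 2
g(7) = mex{0,1,2} = 3
g(8) = mex{0,1,3} = 2
So g(8) = 2.

2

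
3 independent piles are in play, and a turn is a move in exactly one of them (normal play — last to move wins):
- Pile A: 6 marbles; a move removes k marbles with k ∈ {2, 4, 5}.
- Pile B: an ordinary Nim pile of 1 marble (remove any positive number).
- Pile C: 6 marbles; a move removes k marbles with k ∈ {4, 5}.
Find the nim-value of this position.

Build the Grundy sequence for pile A with g(k) = mex{g(k−s) : s ∈ {2, 4, 5}, s ≤ k}:
k:     0  1  2  3  4  5  6
g(k):  0  0  1  1  2  2  3
So g(6) = 3.
Pile B is a plain Nim pile of size 1, so its Grundy value is 1.
Grundy values for pile C (subtraction set {4, 5}):
g(0) = mex{} = 0
g(1) = mex{} = 0
g(2) = mex{} = 0
g(3) = mex{} = 0
g(4) = mex{0} = 1
g(5) = mex{0} = 1
g(6) = mex{0} = 1
So g(6) = 1.
By the Sprague-Grundy theorem, the Grundy value of a sum of independent games is the XOR of the component values.
Combined value = 3 XOR 1 XOR 1 = 3.

3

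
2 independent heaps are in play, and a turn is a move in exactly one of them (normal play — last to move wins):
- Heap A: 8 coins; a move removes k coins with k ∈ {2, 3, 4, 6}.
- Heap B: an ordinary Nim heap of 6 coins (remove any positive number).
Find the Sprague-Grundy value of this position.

6

Grundy values for heap A (subtraction set {2, 3, 4, 6}):
k:     0  1  2  3  4  5  6  7  8
g(k):  0  0  1  1  2  2  3  3  0
So g(8) = 0.
Heap B is a plain Nim heap of size 6, so its Grundy value is 6.
The value of a disjunctive sum is the nim-sum of the parts.
Combined value = 0 XOR 6 = 6.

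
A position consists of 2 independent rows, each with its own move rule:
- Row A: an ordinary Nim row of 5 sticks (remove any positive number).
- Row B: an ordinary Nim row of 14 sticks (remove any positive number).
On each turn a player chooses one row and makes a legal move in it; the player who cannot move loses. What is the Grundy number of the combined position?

11

Row A is a plain Nim row of size 5, so its Grundy value is 5.
Row B is a plain Nim row of size 14, so its Grundy value is 14.
By the Sprague-Grundy theorem, the Grundy value of a sum of independent games is the XOR of the component values.
Combined value = 5 XOR 14 = 11.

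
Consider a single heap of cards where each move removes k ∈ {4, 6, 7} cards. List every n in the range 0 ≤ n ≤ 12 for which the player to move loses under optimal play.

Compute g(0), g(1), … for moves {4, 6, 7}:
k:     0  1  2  3  4  5  6  7  8  9 10 11 12
g(k):  0  0  0  0  1  1  1  1  2  2  2  0  0
The P-positions (g = 0) in 0..12 are 0, 1, 2, 3, 11, 12.

0, 1, 2, 3, 11, 12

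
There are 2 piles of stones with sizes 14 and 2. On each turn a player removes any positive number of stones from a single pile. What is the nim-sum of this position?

Bitwise XOR of the heap sizes:
  1110  (14)
  0010  (2)
  ----
  1100  (12)

12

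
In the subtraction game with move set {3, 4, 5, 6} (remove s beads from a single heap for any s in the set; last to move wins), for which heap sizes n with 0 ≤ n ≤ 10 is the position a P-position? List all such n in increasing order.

0, 1, 2, 9, 10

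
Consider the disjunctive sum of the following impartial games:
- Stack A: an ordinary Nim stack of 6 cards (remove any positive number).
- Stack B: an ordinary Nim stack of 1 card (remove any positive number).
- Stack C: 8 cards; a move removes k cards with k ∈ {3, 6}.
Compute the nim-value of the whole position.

Stack A is a plain Nim stack of size 6, so its Grundy value is 6.
Stack B is a plain Nim stack of size 1, so its Grundy value is 1.
Build the Grundy sequence for stack C with g(k) = mex{g(k−s) : s ∈ {3, 6}, s ≤ k}:
k:     0  1  2  3  4  5  6  7  8
g(k):  0  0  0  1  1  1  2  2  2
So g(8) = 2.
The value of a disjunctive sum is the nim-sum of the parts.
Combined value = 6 ⊕ 1 ⊕ 2 = 5.

5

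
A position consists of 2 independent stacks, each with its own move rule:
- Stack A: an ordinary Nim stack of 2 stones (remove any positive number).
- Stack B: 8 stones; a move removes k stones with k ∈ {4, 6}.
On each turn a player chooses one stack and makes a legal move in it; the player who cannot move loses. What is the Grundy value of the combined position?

0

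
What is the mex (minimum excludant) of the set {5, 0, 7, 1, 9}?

2

The values 0, 1 are all present; 2 is the first non-negative integer missing from the set.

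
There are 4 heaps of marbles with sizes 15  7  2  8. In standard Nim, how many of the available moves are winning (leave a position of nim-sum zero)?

3

In binary:
  1111  (15)
  0111  (7)
  0010  (2)
  1000  (8)
  ----
  0010  (2)
The overall nim-sum is X = 2. A heap of size p has a winning move iff p XOR X < p (reduce it to p XOR X).
  15: 15 XOR 2 = 13 < 15 — winning move (to 13).
  7: 7 XOR 2 = 5 < 7 — winning move (to 5).
  2: 2 XOR 2 = 0 < 2 — winning move (to 0).
  8: 8 XOR 2 = 10 ≥ 8 — no move.
That gives 3 winning moves.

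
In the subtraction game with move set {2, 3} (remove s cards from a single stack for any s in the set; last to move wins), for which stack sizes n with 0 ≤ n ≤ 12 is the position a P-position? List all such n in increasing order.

0, 1, 5, 6, 10, 11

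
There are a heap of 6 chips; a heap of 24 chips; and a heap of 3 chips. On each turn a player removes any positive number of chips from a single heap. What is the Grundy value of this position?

Write each in binary and XOR column by column:
  00110  (6)
  11000  (24)
  00011  (3)
  -----
  11101  (29)

29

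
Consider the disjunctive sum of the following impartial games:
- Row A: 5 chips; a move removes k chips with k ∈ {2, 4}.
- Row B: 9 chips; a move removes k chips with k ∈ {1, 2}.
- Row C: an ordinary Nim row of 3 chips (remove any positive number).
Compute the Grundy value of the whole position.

1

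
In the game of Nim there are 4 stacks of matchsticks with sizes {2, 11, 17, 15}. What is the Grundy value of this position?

23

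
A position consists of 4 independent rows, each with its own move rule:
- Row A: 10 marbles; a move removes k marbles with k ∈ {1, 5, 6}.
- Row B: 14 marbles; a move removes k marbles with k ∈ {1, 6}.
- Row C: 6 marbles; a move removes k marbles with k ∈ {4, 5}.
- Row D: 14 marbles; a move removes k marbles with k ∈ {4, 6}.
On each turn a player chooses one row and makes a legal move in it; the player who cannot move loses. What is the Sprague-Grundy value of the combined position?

2

Grundy values for row A (subtraction set {1, 5, 6}):
g(0) = mex{} = 0
g(1) = mex{0} = 1
g(2) = mex{1} = 0
g(3) = mex{0} = 1
g(4) = mex{1} = 0
g(5) = mex{0} = 1
g(6) = mex{0,1} = 2
g(7) = mex{0,1,2} = 3
g(8) = mex{0,1,3} = 2
g(9) = mex{0,1,2} = 3
g(10) = mex{0,1,3} = 2
So g(10) = 2.
Build the Grundy sequence for row B with g(k) = mex{g(k−s) : s ∈ {1, 6}, s ≤ k}:
g(0) = mex{} = 0
g(1) = mex{0} = 1
g(2) = mex{1} = 0
g(3) = mex{0} = 1
g(4) = mex{1} = 0
g(5) = mex{0} = 1
g(6) = mex{0,1} = 2
g(7) = mex{1,2} = 0
g(8) = mex{0} = 1
g(9) = mex{1} = 0
g(10) = mex{0} = 1
g(11) = mex{1} = 0
g(12) = mex{0,2} = 1
g(13) = mex{0,1} = 2
g(14) = mex{1,2} = 0
So g(14) = 0.
Build the Grundy sequence for row C with g(k) = mex{g(k−s) : s ∈ {4, 5}, s ≤ k}:
g(0) = mex{} = 0
g(1) = mex{} = 0
g(2) = mex{} = 0
g(3) = mex{} = 0
g(4) = mex{0} = 1
g(5) = mex{0} = 1
g(6) = mex{0} = 1
So g(6) = 1.
Build the Grundy sequence for row D with g(k) = mex{g(k−s) : s ∈ {4, 6}, s ≤ k}:
k:     0  1  2  3  4  5  6  7  8  9 10 11 12 13 14
g(k):  0  0  0  0  1  1  1  1  2  2  0  0  0  0  1
So g(14) = 1.
By the Sprague-Grundy theorem, the Grundy value of a sum of independent games is the XOR of the component values.
Combined value = 2 XOR 0 XOR 1 XOR 1 = 2.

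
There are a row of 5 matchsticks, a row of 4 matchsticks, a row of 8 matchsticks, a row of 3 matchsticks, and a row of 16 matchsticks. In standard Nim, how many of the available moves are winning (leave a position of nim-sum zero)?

1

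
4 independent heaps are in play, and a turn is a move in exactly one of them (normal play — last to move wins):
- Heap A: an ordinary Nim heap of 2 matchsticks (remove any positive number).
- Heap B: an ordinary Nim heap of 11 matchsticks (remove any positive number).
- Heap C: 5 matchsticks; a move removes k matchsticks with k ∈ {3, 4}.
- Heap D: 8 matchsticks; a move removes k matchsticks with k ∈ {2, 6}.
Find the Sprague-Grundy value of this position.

Heap A is a plain Nim heap of size 2, so its Grundy value is 2.
Heap B is a plain Nim heap of size 11, so its Grundy value is 11.
For heap C, compute g(0), g(1), … with moves {3, 4}:
g(0) = mex{} = 0
g(1) = mex{} = 0
g(2) = mex{} = 0
g(3) = mex{0} = 1
g(4) = mex{0} = 1
g(5) = mex{0} = 1
So g(5) = 1.
Build the Grundy sequence for heap D with g(k) = mex{g(k−s) : s ∈ {2, 6}, s ≤ k}:
k:     0  1  2  3  4  5  6  7  8
g(k):  0  0  1  1  0  0  1  1  0
So g(8) = 0.
The value of a disjunctive sum is the nim-sum of the parts.
Combined value = 2 ⊕ 11 ⊕ 1 ⊕ 0 = 8.

8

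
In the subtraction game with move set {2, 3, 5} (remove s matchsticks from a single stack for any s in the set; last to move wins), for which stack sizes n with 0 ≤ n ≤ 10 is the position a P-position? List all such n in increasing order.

0, 1, 7, 8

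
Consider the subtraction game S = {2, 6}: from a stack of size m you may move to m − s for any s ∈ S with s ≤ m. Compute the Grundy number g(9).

Compute g(0), g(1), … for moves {2, 6}:
g(0) = mex{} = 0
g(1) = mex{} = 0
g(2) = mex{0} = 1
g(3) = mex{0} = 1
g(4) = mex{1} = 0
g(5) = mex{1} = 0
g(6) = mex{0} = 1
g(7) = mex{0} = 1
g(8) = mex{1} = 0
g(9) = mex{1} = 0
So g(9) = 0.

0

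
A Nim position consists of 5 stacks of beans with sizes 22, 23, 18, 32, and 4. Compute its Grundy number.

Nim-sum: 22 ^ 23 ^ 18 ^ 32 ^ 4 = 55.

55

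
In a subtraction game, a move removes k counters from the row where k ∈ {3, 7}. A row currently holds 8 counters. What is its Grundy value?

Build the Grundy sequence with g(k) = mex{g(k−s) : s ∈ {3, 7}, s ≤ k}:
g(0) = mex{} = 0
g(1) = mex{} = 0
g(2) = mex{} = 0
g(3) = mex{0} = 1
g(4) = mex{0} = 1
g(5) = mex{0} = 1
g(6) = mex{1} = 0
g(7) = mex{0,1} = 2
g(8) = mex{0,1} = 2
So g(8) = 2.

2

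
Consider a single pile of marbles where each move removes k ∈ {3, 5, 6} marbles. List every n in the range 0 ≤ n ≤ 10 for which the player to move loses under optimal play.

0, 1, 2, 9, 10

Build the Grundy sequence with g(k) = mex{g(k−s) : s ∈ {3, 5, 6}, s ≤ k}:
g(0) = mex{} = 0
g(1) = mex{} = 0
g(2) = mex{} = 0
g(3) = mex{0} = 1
g(4) = mex{0} = 1
g(5) = mex{0} = 1
g(6) = mex{0,1} = 2
g(7) = mex{0,1} = 2
g(8) = mex{0,1} = 2
g(9) = mex{1,2} = 0
g(10) = mex{1,2} = 0
The P-positions (g = 0) in 0..10 are 0, 1, 2, 9, 10.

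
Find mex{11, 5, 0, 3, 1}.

2

The values 0, 1 are all present; 2 is the first non-negative integer missing from the set.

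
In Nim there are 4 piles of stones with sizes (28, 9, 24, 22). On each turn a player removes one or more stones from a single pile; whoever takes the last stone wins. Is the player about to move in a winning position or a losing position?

Nim-sum: 28 ^ 9 ^ 24 ^ 22 = 27.
The nim-sum is 27 ≠ 0, so this is an N-position: the player to move can win.

Winning position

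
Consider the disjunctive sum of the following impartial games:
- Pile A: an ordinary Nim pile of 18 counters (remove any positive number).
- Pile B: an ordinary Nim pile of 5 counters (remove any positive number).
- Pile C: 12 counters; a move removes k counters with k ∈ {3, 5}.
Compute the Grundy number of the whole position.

22

Pile A is a plain Nim pile of size 18, so its Grundy value is 18.
Pile B is a plain Nim pile of size 5, so its Grundy value is 5.
Grundy values for pile C (subtraction set {3, 5}):
k:     0  1  2  3  4  5  6  7  8  9 10 11 12
g(k):  0  0  0  1  1  1  2  2  0  0  0  1  1
So g(12) = 1.
The value of a disjunctive sum is the nim-sum of the parts.
Combined value = 18 ⊕ 5 ⊕ 1 = 22.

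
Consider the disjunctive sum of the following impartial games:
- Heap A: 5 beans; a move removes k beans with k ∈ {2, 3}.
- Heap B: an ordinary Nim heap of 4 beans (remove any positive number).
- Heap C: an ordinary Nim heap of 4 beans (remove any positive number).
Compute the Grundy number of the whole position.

Grundy values for heap A (subtraction set {2, 3}):
k:     0  1  2  3  4  5
g(k):  0  0  1  1  2  0
So g(5) = 0.
Heap B is a plain Nim heap of size 4, so its Grundy value is 4.
Heap C is a plain Nim heap of size 4, so its Grundy value is 4.
By the Sprague-Grundy theorem, the Grundy value of a sum of independent games is the XOR of the component values.
Combined value = 0 XOR 4 XOR 4 = 0.

0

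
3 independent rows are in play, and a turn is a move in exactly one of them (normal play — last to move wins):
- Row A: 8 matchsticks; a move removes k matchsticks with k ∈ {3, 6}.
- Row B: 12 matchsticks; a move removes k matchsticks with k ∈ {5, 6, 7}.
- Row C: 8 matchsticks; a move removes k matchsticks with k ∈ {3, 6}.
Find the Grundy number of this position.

Grundy values for row A (subtraction set {3, 6}):
g(0) = mex{} = 0
g(1) = mex{} = 0
g(2) = mex{} = 0
g(3) = mex{0} = 1
g(4) = mex{0} = 1
g(5) = mex{0} = 1
g(6) = mex{0,1} = 2
g(7) = mex{0,1} = 2
g(8) = mex{0,1} = 2
So g(8) = 2.
Build the Grundy sequence for row B with g(k) = mex{g(k−s) : s ∈ {5, 6, 7}, s ≤ k}:
g(0) = mex{} = 0
g(1) = mex{} = 0
g(2) = mex{} = 0
g(3) = mex{} = 0
g(4) = mex{} = 0
g(5) = mex{0} = 1
g(6) = mex{0} = 1
g(7) = mex{0} = 1
g(8) = mex{0} = 1
g(9) = mex{0} = 1
g(10) = mex{0,1} = 2
g(11) = mex{0,1} = 2
g(12) = mex{1} = 0
So g(12) = 0.
For row C, compute g(0), g(1), … with moves {3, 6}:
k:     0  1  2  3  4  5  6  7  8
g(k):  0  0  0  1  1  1  2  2  2
So g(8) = 2.
The value of a disjunctive sum is the nim-sum of the parts.
Combined value = 2 XOR 0 XOR 2 = 0.

0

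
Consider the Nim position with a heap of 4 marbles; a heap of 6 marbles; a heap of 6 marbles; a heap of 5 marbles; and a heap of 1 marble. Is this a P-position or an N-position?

P-position

In binary:
  100  (4)
  110  (6)
  110  (6)
  101  (5)
  001  (1)
  ---
  000  (0)
The nim-sum is 0, so this is a P-position: the player to move is in a losing position under optimal play.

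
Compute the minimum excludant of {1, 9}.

0

0 is not in the set, so the mex is 0.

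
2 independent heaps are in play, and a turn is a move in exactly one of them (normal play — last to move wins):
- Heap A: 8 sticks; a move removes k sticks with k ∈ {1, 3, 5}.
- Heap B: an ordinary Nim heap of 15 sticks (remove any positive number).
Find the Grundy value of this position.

For heap A, compute g(0), g(1), … with moves {1, 3, 5}:
g(0) = mex{} = 0
g(1) = mex{0} = 1
g(2) = mex{1} = 0
g(3) = mex{0} = 1
g(4) = mex{1} = 0
g(5) = mex{0} = 1
g(6) = mex{1} = 0
g(7) = mex{0} = 1
g(8) = mex{1} = 0
So g(8) = 0.
Heap B is a plain Nim heap of size 15, so its Grundy value is 15.
The value of a disjunctive sum is the nim-sum of the parts.
Combined value = 0 XOR 15 = 15.

15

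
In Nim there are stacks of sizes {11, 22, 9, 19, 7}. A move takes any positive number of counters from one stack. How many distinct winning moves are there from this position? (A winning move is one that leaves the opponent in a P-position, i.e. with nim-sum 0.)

Compute the nim-sum pairwise:
11 XOR 22 = 29
29 XOR 9 = 20
20 XOR 19 = 7
7 XOR 7 = 0
The nim-sum is already 0, so every move leaves a nonzero nim-sum — there are no winning moves.

0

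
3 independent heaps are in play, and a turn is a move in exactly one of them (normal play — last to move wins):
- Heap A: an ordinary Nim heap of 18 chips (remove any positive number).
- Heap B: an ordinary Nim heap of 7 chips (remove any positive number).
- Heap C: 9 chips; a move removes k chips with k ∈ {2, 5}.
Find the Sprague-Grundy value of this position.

Heap A is a plain Nim heap of size 18, so its Grundy value is 18.
Heap B is a plain Nim heap of size 7, so its Grundy value is 7.
Grundy values for heap C (subtraction set {2, 5}):
k:     0  1  2  3  4  5  6  7  8  9
g(k):  0  0  1  1  0  2  1  0  0  1
So g(9) = 1.
By the Sprague-Grundy theorem, the Grundy value of a sum of independent games is the XOR of the component values.
Combined value = 18 ⊕ 7 ⊕ 1 = 20.

20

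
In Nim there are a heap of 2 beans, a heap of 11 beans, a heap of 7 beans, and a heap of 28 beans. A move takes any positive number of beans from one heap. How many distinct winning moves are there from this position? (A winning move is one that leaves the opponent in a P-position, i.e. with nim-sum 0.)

1

Nim-sum: 2 XOR 11 XOR 7 XOR 28 = 18.
The overall nim-sum is X = 18. A heap of size p has a winning move iff p XOR X < p (reduce it to p XOR X).
  2: 2 XOR 18 = 16 ≥ 2 — no move.
  11: 11 XOR 18 = 25 ≥ 11 — no move.
  7: 7 XOR 18 = 21 ≥ 7 — no move.
  28: 28 XOR 18 = 14 < 28 — winning move (to 14).
That gives 1 winning move.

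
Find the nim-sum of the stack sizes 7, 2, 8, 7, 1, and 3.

Nim-sum: 7 ⊕ 2 ⊕ 8 ⊕ 7 ⊕ 1 ⊕ 3 = 8.

8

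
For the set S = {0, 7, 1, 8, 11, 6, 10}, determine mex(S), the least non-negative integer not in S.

2

The values 0, 1 are all present; 2 is the first non-negative integer missing from the set.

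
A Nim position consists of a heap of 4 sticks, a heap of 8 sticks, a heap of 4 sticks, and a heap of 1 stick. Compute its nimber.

Compute the nim-sum pairwise:
4 ⊕ 8 = 12
12 ⊕ 4 = 8
8 ⊕ 1 = 9

9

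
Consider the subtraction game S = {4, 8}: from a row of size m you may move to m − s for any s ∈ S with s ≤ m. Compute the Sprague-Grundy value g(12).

Build the Grundy sequence with g(k) = mex{g(k−s) : s ∈ {4, 8}, s ≤ k}:
g(0) = mex{} = 0
g(1) = mex{} = 0
g(2) = mex{} = 0
g(3) = mex{} = 0
g(4) = mex{0} = 1
g(5) = mex{0} = 1
g(6) = mex{0} = 1
g(7) = mex{0} = 1
g(8) = mex{0,1} = 2
g(9) = mex{0,1} = 2
g(10) = mex{0,1} = 2
g(11) = mex{0,1} = 2
g(12) = mex{1,2} = 0
So g(12) = 0.

0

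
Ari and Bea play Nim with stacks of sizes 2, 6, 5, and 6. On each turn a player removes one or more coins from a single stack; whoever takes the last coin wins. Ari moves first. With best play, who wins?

Ari wins

Nim-sum: 2 ⊕ 6 ⊕ 5 ⊕ 6 = 7.
The nim-sum is 7 ≠ 0, so this is an N-position: the player to move can win; Ari has a winning move.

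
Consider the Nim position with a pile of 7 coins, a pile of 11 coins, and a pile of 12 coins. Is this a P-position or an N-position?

Bitwise XOR of the heap sizes:
  0111  (7)
  1011  (11)
  1100  (12)
  ----
  0000  (0)
The nim-sum is 0, so this is a P-position: the player to move is in a losing position under optimal play.

P-position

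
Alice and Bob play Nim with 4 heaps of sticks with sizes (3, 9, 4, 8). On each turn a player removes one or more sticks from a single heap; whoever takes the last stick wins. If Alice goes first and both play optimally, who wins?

Alice wins

Nim-sum: 3 ^ 9 ^ 4 ^ 8 = 6.
The nim-sum is 6 ≠ 0, so this is an N-position: the player to move can win; Alice has a winning move.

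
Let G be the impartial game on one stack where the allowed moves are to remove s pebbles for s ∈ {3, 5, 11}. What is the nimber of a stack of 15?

Build the Grundy sequence with g(k) = mex{g(k−s) : s ∈ {3, 5, 11}, s ≤ k}:
k:     0  1  2  3  4  5  6  7  8  9 10 11 12 13 14 15
g(k):  0  0  0  1  1  1  2  2  0  0  0  1  1  1  2  2
So g(15) = 2.

2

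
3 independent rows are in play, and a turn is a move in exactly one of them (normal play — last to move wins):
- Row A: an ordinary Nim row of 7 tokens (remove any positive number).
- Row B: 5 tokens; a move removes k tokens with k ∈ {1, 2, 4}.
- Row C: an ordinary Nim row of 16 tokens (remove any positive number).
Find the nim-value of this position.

Row A is a plain Nim row of size 7, so its Grundy value is 7.
For row B, compute g(0), g(1), … with moves {1, 2, 4}:
k:     0  1  2  3  4  5
g(k):  0  1  2  0  1  2
So g(5) = 2.
Row C is a plain Nim row of size 16, so its Grundy value is 16.
By the Sprague-Grundy theorem, the Grundy value of a sum of independent games is the XOR of the component values.
Combined value = 7 ⊕ 2 ⊕ 16 = 21.

21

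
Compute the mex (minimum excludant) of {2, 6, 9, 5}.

0 is not in the set, so the mex is 0.

0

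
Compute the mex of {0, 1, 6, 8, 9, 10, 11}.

2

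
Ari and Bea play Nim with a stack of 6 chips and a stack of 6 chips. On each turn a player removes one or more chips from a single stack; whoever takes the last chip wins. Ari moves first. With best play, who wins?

Bea wins

Nim-sum: 6 ^ 6 = 0.
The nim-sum is 0, so this is a P-position: the player to move is in a losing position under optimal play; Ari is about to move from it and so loses — Bea wins.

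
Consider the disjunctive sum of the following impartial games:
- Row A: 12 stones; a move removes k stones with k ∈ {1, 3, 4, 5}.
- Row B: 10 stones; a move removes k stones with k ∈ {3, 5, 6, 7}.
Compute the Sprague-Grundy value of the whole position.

Grundy values for row A (subtraction set {1, 3, 4, 5}):
g(0) = mex{} = 0
g(1) = mex{0} = 1
g(2) = mex{1} = 0
g(3) = mex{0} = 1
g(4) = mex{0,1} = 2
g(5) = mex{0,1,2} = 3
g(6) = mex{0,1,3} = 2
g(7) = mex{0,1,2} = 3
g(8) = mex{1,2,3} = 0
g(9) = mex{0,2,3} = 1
g(10) = mex{1,2,3} = 0
g(11) = mex{0,2,3} = 1
g(12) = mex{0,1,3} = 2
So g(12) = 2.
For row B, compute g(0), g(1), … with moves {3, 5, 6, 7}:
g(0) = mex{} = 0
g(1) = mex{} = 0
g(2) = mex{} = 0
g(3) = mex{0} = 1
g(4) = mex{0} = 1
g(5) = mex{0} = 1
g(6) = mex{0,1} = 2
g(7) = mex{0,1} = 2
g(8) = mex{0,1} = 2
g(9) = mex{0,1,2} = 3
g(10) = mex{1,2} = 0
So g(10) = 0.
By the Sprague-Grundy theorem, the Grundy value of a sum of independent games is the XOR of the component values.
Combined value = 2 XOR 0 = 2.

2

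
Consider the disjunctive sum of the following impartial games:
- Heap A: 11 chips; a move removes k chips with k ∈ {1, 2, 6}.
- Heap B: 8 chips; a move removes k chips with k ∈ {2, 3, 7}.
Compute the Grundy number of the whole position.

0

Grundy values for heap A (subtraction set {1, 2, 6}):
k:     0  1  2  3  4  5  6  7  8  9 10 11
g(k):  0  1  2  0  1  2  3  0  1  2  0  1
So g(11) = 1.
Build the Grundy sequence for heap B with g(k) = mex{g(k−s) : s ∈ {2, 3, 7}, s ≤ k}:
k:     0  1  2  3  4  5  6  7  8
g(k):  0  0  1  1  2  0  0  1  1
So g(8) = 1.
The value of a disjunctive sum is the nim-sum of the parts.
Combined value = 1 XOR 1 = 0.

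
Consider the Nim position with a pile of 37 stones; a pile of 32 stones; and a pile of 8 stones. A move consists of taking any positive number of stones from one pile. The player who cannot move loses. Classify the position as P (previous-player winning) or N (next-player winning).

N-position

In binary:
  100101  (37)
  100000  (32)
  001000  (8)
  ------
  001101  (13)
The nim-sum is 13 ≠ 0, so this is an N-position: the player to move can win.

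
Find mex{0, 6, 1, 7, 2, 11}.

The values 0, 1, 2 are all present; 3 is the first non-negative integer missing from the set.

3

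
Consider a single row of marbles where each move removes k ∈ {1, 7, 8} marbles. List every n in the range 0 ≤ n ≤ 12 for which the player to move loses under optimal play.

Compute g(0), g(1), … for moves {1, 7, 8}:
g(0) = mex{} = 0
g(1) = mex{0} = 1
g(2) = mex{1} = 0
g(3) = mex{0} = 1
g(4) = mex{1} = 0
g(5) = mex{0} = 1
g(6) = mex{1} = 0
g(7) = mex{0} = 1
g(8) = mex{0,1} = 2
g(9) = mex{0,1,2} = 3
g(10) = mex{0,1,3} = 2
g(11) = mex{0,1,2} = 3
g(12) = mex{0,1,3} = 2
The P-positions (g = 0) in 0..12 are 0, 2, 4, 6.

0, 2, 4, 6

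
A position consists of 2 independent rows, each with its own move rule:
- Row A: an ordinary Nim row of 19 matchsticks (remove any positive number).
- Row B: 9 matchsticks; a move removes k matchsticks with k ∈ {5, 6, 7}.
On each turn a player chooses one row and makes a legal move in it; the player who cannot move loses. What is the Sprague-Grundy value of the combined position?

18

Row A is a plain Nim row of size 19, so its Grundy value is 19.
For row B, compute g(0), g(1), … with moves {5, 6, 7}:
k:     0  1  2  3  4  5  6  7  8  9
g(k):  0  0  0  0  0  1  1  1  1  1
So g(9) = 1.
The value of a disjunctive sum is the nim-sum of the parts.
Combined value = 19 XOR 1 = 18.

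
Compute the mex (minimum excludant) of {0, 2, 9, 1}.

The values 0, 1, 2 are all present; 3 is the first non-negative integer missing from the set.

3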